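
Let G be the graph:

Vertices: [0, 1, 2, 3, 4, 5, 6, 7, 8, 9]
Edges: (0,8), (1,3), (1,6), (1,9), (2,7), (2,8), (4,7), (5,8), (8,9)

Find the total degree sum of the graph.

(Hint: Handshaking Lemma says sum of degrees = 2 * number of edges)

Count edges: 9 edges.
By Handshaking Lemma: sum of degrees = 2 * 9 = 18.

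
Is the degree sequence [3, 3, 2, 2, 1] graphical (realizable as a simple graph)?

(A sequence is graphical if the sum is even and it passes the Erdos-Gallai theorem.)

Sum of degrees = 11. Sum is odd, so the sequence is NOT graphical.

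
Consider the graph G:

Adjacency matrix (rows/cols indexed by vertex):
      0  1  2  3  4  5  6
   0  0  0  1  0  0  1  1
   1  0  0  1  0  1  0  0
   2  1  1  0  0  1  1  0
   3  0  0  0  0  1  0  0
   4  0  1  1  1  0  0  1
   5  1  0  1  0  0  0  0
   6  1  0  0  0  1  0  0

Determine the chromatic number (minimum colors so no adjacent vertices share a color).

The graph has a maximum clique of size 3 (lower bound on chromatic number).
A valid 3-coloring: {0: 1, 1: 2, 2: 0, 3: 0, 4: 1, 5: 2, 6: 0}.
Chromatic number = 3.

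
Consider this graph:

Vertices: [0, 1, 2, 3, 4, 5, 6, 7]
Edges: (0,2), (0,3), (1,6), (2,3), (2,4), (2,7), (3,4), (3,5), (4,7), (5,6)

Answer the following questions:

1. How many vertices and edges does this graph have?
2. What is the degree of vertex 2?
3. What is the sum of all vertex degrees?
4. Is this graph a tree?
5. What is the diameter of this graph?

Count: 8 vertices, 10 edges.
Vertex 2 has neighbors [0, 3, 4, 7], degree = 4.
Handshaking lemma: 2 * 10 = 20.
A tree on 8 vertices has 7 edges. This graph has 10 edges (3 extra). Not a tree.
Diameter (longest shortest path) = 5.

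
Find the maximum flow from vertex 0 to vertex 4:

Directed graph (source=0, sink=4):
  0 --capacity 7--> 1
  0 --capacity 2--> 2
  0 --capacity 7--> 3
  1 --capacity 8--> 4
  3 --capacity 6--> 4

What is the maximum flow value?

Computing max flow:
  Flow on (0->1): 7/7
  Flow on (0->3): 6/7
  Flow on (1->4): 7/8
  Flow on (3->4): 6/6
Maximum flow = 13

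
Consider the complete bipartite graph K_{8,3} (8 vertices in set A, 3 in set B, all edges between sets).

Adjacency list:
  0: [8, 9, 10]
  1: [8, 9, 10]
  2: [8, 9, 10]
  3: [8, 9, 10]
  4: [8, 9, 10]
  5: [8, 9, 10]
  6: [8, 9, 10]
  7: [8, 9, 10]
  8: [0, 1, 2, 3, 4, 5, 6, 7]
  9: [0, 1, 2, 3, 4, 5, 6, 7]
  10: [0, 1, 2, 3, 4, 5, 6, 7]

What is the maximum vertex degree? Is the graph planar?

Set-A vertices have degree 3; set-B vertices have degree 8. Maximum degree = max(8,3) = 8.
K_{8,3} contains K_{3,3} as a subgraph (since both sides have >= 3 vertices); by Kuratowski's theorem it is not planar.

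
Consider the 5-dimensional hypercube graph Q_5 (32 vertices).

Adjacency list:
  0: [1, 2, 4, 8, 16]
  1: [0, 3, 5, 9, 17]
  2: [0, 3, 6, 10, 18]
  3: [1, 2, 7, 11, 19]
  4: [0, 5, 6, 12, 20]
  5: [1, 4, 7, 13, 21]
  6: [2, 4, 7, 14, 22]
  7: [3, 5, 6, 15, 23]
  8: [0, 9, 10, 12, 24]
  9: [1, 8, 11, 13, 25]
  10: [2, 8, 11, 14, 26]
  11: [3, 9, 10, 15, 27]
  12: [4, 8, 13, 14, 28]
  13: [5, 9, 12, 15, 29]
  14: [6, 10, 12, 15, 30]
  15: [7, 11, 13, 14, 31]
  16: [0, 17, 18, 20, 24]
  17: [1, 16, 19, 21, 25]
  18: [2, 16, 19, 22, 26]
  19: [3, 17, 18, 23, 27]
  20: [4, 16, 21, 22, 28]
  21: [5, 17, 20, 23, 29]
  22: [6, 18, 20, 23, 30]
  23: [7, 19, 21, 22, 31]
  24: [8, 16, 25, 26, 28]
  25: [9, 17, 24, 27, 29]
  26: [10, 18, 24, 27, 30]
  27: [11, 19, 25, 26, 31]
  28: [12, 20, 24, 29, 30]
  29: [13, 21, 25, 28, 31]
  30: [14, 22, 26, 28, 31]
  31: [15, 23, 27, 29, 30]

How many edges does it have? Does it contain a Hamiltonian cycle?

Q_5 has 32 * 5 / 2 = 80 edges.
Q_5 (d >= 2) always has a Hamiltonian cycle: a 5-bit cyclic Gray code visits every vertex exactly once and returns to the start.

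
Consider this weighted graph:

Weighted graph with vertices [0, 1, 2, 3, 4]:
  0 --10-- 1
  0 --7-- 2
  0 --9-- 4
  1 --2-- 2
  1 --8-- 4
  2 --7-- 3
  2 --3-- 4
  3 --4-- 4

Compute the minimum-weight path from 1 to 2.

Using Dijkstra's algorithm from vertex 1:
Shortest path: 1 -> 2
Total weight: 2 = 2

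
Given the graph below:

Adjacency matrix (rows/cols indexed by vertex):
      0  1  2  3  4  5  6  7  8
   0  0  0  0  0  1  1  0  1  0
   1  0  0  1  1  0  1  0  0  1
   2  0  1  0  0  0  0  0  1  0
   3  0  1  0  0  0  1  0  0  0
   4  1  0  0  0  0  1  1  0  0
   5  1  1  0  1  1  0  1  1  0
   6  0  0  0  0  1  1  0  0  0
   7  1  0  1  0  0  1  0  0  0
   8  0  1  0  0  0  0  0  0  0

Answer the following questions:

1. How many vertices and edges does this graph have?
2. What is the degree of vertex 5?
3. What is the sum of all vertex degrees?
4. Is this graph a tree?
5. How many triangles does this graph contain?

Count: 9 vertices, 13 edges.
Vertex 5 has neighbors [0, 1, 3, 4, 6, 7], degree = 6.
Handshaking lemma: 2 * 13 = 26.
A tree on 9 vertices has 8 edges. This graph has 13 edges (5 extra). Not a tree.
Number of triangles = 4.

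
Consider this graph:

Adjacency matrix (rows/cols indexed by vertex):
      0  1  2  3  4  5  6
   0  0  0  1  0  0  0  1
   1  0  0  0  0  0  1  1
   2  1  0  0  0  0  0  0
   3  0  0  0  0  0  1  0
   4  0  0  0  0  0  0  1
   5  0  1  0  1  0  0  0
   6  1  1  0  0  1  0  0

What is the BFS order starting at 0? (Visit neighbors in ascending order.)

BFS from vertex 0 (neighbors processed in ascending order):
Visit order: 0, 2, 6, 1, 4, 5, 3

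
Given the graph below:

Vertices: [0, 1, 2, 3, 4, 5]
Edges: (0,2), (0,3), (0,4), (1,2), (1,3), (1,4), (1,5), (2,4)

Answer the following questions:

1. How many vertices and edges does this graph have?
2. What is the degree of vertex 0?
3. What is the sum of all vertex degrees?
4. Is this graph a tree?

Count: 6 vertices, 8 edges.
Vertex 0 has neighbors [2, 3, 4], degree = 3.
Handshaking lemma: 2 * 8 = 16.
A tree on 6 vertices has 5 edges. This graph has 8 edges (3 extra). Not a tree.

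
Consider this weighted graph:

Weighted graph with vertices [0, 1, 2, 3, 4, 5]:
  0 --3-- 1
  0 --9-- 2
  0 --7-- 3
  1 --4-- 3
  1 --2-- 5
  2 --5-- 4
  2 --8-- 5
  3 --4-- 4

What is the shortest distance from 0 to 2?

Using Dijkstra's algorithm from vertex 0:
Shortest path: 0 -> 2
Total weight: 9 = 9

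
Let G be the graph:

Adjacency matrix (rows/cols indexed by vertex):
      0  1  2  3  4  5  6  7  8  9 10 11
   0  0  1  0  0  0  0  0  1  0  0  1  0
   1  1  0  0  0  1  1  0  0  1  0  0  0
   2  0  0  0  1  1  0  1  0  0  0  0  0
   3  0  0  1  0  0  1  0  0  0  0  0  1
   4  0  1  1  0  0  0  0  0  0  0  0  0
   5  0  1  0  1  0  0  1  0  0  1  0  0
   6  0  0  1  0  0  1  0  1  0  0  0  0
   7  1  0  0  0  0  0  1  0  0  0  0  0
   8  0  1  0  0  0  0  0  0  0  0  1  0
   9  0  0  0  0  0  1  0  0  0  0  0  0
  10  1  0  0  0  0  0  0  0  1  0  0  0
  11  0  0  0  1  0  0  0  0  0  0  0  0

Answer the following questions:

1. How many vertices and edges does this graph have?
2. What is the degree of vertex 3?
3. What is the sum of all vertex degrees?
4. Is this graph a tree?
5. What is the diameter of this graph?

Count: 12 vertices, 15 edges.
Vertex 3 has neighbors [2, 5, 11], degree = 3.
Handshaking lemma: 2 * 15 = 30.
A tree on 12 vertices has 11 edges. This graph has 15 edges (4 extra). Not a tree.
Diameter (longest shortest path) = 5.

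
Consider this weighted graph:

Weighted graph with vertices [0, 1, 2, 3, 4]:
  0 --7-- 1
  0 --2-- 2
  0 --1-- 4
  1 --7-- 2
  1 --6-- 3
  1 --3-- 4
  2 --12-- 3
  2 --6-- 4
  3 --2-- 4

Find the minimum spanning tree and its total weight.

Applying Kruskal's algorithm (sort edges by weight, add if no cycle):
  Add (0,4) w=1
  Add (0,2) w=2
  Add (3,4) w=2
  Add (1,4) w=3
  Skip (1,3) w=6 (creates cycle)
  Skip (2,4) w=6 (creates cycle)
  Skip (0,1) w=7 (creates cycle)
  Skip (1,2) w=7 (creates cycle)
  Skip (2,3) w=12 (creates cycle)
MST weight = 8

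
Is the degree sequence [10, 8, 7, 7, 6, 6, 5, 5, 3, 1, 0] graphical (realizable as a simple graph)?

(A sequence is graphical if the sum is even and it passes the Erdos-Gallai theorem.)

Sum of degrees = 58. Sum is even but fails Erdos-Gallai. The sequence is NOT graphical.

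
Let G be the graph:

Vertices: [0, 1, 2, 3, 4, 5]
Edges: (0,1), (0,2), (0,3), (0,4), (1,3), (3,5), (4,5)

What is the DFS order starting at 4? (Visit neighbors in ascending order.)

DFS from vertex 4 (neighbors processed in ascending order):
Visit order: 4, 0, 1, 3, 5, 2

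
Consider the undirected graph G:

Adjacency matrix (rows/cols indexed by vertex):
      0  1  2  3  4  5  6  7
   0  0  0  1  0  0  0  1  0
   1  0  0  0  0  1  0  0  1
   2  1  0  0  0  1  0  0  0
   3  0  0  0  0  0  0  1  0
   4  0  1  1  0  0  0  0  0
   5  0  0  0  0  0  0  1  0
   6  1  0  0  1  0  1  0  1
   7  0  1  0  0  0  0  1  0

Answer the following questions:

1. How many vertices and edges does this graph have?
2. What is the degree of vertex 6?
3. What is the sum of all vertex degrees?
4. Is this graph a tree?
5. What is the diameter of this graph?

Count: 8 vertices, 8 edges.
Vertex 6 has neighbors [0, 3, 5, 7], degree = 4.
Handshaking lemma: 2 * 8 = 16.
A tree on 8 vertices has 7 edges. This graph has 8 edges (1 extra). Not a tree.
Diameter (longest shortest path) = 4.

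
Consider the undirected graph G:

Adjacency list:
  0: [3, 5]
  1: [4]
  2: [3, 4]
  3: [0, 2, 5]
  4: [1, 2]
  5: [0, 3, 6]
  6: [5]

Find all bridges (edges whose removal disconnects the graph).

A bridge is an edge whose removal increases the number of connected components.
Bridges found: (1,4), (2,3), (2,4), (5,6)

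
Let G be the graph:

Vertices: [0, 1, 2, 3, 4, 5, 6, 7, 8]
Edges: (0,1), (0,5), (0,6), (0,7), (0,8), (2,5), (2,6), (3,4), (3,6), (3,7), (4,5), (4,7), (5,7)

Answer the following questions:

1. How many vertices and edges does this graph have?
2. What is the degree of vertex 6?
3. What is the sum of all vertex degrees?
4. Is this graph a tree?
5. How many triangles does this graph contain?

Count: 9 vertices, 13 edges.
Vertex 6 has neighbors [0, 2, 3], degree = 3.
Handshaking lemma: 2 * 13 = 26.
A tree on 9 vertices has 8 edges. This graph has 13 edges (5 extra). Not a tree.
Number of triangles = 3.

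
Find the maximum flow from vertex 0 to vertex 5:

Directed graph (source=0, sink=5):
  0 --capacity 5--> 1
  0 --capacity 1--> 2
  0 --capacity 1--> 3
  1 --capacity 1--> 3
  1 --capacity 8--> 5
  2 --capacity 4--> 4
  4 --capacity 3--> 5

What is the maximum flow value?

Computing max flow:
  Flow on (0->1): 5/5
  Flow on (0->2): 1/1
  Flow on (1->5): 5/8
  Flow on (2->4): 1/4
  Flow on (4->5): 1/3
Maximum flow = 6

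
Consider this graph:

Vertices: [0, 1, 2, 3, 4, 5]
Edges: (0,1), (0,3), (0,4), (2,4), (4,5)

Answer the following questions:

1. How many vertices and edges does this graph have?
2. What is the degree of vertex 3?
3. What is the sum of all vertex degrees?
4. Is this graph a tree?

Count: 6 vertices, 5 edges.
Vertex 3 has neighbors [0], degree = 1.
Handshaking lemma: 2 * 5 = 10.
A graph is a tree iff it is connected and has exactly n-1 edges. This graph is connected (all 6 vertices in one component) and has 6-1 = 5 edges. It is a tree.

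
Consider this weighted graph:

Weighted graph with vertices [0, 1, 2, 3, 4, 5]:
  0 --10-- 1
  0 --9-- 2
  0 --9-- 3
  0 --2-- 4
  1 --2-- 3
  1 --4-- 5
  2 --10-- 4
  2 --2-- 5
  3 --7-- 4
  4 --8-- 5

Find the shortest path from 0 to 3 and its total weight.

Using Dijkstra's algorithm from vertex 0:
Shortest path: 0 -> 3
Total weight: 9 = 9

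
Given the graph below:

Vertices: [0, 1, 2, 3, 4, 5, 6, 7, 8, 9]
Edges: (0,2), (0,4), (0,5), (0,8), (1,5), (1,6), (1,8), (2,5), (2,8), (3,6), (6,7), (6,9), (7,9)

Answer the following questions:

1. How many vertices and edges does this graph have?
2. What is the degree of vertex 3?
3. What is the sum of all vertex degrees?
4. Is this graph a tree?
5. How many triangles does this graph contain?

Count: 10 vertices, 13 edges.
Vertex 3 has neighbors [6], degree = 1.
Handshaking lemma: 2 * 13 = 26.
A tree on 10 vertices has 9 edges. This graph has 13 edges (4 extra). Not a tree.
Number of triangles = 3.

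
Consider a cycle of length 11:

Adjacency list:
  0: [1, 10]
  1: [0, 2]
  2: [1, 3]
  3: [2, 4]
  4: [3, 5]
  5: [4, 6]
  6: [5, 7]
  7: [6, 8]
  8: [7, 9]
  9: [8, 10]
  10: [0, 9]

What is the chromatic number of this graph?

This is an odd cycle (C_11). Odd cycles are not bipartite (any 2-coloring forces two adjacent vertices to match), and 3 colors suffice.
Chromatic number = 3.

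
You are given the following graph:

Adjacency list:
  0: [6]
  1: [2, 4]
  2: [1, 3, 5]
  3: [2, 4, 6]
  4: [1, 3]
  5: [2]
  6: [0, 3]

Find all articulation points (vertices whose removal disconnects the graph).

An articulation point is a vertex whose removal disconnects the graph.
Articulation points: [2, 3, 6]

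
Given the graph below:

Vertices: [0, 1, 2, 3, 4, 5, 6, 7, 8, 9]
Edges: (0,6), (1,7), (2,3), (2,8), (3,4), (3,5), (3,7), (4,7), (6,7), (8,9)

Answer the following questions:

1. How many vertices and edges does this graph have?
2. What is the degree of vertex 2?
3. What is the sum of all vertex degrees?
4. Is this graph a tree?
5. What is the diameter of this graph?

Count: 10 vertices, 10 edges.
Vertex 2 has neighbors [3, 8], degree = 2.
Handshaking lemma: 2 * 10 = 20.
A tree on 10 vertices has 9 edges. This graph has 10 edges (1 extra). Not a tree.
Diameter (longest shortest path) = 6.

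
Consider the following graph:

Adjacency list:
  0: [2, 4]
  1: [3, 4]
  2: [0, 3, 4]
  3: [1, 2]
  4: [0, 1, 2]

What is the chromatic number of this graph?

The graph has a maximum clique of size 3 (lower bound on chromatic number).
A valid 3-coloring: {0: 2, 1: 0, 2: 0, 3: 1, 4: 1}.
Chromatic number = 3.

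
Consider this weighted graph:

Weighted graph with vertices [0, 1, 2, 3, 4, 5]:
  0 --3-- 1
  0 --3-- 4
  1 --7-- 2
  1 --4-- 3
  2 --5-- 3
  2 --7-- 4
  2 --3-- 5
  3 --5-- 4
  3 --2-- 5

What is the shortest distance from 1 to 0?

Using Dijkstra's algorithm from vertex 1:
Shortest path: 1 -> 0
Total weight: 3 = 3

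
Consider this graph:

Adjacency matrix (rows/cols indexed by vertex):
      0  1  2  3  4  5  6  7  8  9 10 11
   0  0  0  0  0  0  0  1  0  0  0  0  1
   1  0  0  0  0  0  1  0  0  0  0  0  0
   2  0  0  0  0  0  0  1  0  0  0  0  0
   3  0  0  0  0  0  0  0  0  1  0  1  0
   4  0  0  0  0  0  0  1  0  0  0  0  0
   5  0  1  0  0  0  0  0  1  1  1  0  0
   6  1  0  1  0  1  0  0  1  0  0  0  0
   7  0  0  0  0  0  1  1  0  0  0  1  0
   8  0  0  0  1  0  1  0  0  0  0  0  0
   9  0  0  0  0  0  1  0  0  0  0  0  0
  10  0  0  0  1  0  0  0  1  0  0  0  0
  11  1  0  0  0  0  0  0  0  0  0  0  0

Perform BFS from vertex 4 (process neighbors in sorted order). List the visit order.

BFS from vertex 4 (neighbors processed in ascending order):
Visit order: 4, 6, 0, 2, 7, 11, 5, 10, 1, 8, 9, 3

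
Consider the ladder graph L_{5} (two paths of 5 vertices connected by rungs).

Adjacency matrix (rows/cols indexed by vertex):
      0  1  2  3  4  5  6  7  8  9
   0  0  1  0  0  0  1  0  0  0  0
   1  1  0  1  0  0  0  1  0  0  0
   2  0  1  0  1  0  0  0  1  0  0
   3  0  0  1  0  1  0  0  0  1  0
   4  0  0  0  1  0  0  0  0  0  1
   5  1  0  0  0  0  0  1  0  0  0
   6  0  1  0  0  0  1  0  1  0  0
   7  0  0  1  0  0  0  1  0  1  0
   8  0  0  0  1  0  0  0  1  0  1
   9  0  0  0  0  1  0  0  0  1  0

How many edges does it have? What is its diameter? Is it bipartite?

Ladder graph L_{5}: 5 rungs + 2 * (5-1) path edges = 5 + 8 = 13 edges.
Diameter = 5.
Ladder graphs are bipartite (alternating coloring along each path).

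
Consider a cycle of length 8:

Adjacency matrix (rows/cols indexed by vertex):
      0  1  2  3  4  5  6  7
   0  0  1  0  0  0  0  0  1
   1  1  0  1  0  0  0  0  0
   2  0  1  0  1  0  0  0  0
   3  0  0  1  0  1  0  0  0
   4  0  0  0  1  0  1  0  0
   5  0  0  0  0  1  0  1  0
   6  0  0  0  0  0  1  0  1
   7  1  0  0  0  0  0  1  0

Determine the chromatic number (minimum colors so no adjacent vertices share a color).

This is an even cycle (C_8). Even cycles are bipartite.
Chromatic number = 2.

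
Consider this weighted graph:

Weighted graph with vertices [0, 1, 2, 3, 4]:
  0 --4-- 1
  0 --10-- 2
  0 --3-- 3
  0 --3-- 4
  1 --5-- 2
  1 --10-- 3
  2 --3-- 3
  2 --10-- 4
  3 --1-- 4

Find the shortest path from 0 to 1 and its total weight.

Using Dijkstra's algorithm from vertex 0:
Shortest path: 0 -> 1
Total weight: 4 = 4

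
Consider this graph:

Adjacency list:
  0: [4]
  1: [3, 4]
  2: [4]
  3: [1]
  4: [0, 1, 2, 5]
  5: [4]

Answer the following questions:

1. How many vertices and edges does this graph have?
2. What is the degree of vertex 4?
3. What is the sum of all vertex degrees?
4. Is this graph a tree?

Count: 6 vertices, 5 edges.
Vertex 4 has neighbors [0, 1, 2, 5], degree = 4.
Handshaking lemma: 2 * 5 = 10.
A graph is a tree iff it is connected and has exactly n-1 edges. This graph is connected (all 6 vertices in one component) and has 6-1 = 5 edges. It is a tree.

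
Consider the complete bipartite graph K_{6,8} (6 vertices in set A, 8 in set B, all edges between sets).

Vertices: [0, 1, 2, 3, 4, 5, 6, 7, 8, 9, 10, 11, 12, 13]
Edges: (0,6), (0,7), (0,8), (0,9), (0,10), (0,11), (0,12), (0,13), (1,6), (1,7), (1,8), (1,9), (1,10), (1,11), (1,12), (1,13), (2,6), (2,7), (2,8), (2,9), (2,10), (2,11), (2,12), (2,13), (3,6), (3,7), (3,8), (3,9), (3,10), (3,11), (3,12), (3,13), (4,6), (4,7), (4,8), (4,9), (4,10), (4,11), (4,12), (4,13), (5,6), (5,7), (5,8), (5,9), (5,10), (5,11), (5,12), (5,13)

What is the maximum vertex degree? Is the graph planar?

Set-A vertices have degree 8; set-B vertices have degree 6. Maximum degree = max(6,8) = 8.
K_{6,8} contains K_{3,3} as a subgraph (since both sides have >= 3 vertices); by Kuratowski's theorem it is not planar.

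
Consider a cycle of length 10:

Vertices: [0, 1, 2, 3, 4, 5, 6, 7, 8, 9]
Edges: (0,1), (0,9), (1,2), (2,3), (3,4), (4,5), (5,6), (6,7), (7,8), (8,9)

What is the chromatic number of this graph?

This is an even cycle (C_10). Even cycles are bipartite.
Chromatic number = 2.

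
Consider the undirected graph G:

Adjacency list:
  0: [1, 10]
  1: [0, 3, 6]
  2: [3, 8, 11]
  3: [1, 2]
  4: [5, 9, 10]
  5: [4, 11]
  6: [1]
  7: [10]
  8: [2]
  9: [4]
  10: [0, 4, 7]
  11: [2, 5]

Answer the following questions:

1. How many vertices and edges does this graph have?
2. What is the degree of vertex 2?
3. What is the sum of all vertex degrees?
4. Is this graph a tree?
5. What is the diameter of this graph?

Count: 12 vertices, 12 edges.
Vertex 2 has neighbors [3, 8, 11], degree = 3.
Handshaking lemma: 2 * 12 = 24.
A tree on 12 vertices has 11 edges. This graph has 12 edges (1 extra). Not a tree.
Diameter (longest shortest path) = 6.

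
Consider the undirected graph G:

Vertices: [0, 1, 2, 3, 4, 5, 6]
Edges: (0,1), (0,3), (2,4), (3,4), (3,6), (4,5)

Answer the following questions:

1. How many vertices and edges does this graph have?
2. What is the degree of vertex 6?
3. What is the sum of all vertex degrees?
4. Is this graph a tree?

Count: 7 vertices, 6 edges.
Vertex 6 has neighbors [3], degree = 1.
Handshaking lemma: 2 * 6 = 12.
A graph is a tree iff it is connected and has exactly n-1 edges. This graph is connected (all 7 vertices in one component) and has 7-1 = 6 edges. It is a tree.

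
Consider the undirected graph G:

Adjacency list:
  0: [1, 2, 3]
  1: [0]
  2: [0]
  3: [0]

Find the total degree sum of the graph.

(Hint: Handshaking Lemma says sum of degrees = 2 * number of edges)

Count edges: 3 edges.
By Handshaking Lemma: sum of degrees = 2 * 3 = 6.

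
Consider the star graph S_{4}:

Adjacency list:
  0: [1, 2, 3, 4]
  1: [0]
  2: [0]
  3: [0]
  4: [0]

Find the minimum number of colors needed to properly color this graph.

S_{4} has one hub adjacent to 4 leaves; leaves are pairwise non-adjacent.
Color the hub 0 and every leaf 1.
Chromatic number = 2.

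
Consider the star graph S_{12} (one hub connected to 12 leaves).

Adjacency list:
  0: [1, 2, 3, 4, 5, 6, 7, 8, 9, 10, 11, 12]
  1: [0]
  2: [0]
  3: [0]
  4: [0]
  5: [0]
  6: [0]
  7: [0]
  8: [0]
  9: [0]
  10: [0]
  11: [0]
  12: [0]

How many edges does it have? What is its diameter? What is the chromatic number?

Star graph S_{12}: the hub connects to all 12 leaves.
Edges = 12.
Diameter = 2 (any leaf to hub is 1, leaf to leaf through hub is 2).
Star graphs are bipartite (hub vs leaves), so chromatic number = 2.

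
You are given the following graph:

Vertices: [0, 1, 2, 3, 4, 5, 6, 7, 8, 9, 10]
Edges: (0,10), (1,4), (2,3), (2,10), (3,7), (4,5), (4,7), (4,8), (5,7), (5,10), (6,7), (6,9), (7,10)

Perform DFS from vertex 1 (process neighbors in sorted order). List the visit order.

DFS from vertex 1 (neighbors processed in ascending order):
Visit order: 1, 4, 5, 7, 3, 2, 10, 0, 6, 9, 8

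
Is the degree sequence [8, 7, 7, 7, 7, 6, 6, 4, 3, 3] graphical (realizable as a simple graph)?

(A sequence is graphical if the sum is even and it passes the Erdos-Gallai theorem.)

Sum of degrees = 58. Sum is even and passes Erdos-Gallai. The sequence IS graphical.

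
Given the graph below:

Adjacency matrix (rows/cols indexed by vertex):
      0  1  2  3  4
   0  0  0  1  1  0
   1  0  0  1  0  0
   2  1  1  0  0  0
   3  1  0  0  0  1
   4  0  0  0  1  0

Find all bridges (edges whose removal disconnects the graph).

A bridge is an edge whose removal increases the number of connected components.
Bridges found: (0,2), (0,3), (1,2), (3,4)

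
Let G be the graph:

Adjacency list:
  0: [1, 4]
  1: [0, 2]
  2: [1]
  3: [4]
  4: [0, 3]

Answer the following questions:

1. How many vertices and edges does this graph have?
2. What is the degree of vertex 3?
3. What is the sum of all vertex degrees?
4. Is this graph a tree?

Count: 5 vertices, 4 edges.
Vertex 3 has neighbors [4], degree = 1.
Handshaking lemma: 2 * 4 = 8.
A graph is a tree iff it is connected and has exactly n-1 edges. This graph is connected (all 5 vertices in one component) and has 5-1 = 4 edges. It is a tree.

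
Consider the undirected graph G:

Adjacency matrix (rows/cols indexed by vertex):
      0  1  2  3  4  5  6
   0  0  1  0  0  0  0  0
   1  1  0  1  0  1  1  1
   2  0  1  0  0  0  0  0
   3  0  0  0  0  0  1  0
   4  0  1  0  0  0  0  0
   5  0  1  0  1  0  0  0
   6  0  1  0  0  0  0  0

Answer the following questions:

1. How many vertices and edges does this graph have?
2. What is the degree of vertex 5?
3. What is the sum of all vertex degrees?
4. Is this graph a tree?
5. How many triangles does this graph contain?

Count: 7 vertices, 6 edges.
Vertex 5 has neighbors [1, 3], degree = 2.
Handshaking lemma: 2 * 6 = 12.
A graph is a tree iff it is connected and has exactly n-1 edges. This graph is connected (all 7 vertices in one component) and has 7-1 = 6 edges. It is a tree.
Number of triangles = 0.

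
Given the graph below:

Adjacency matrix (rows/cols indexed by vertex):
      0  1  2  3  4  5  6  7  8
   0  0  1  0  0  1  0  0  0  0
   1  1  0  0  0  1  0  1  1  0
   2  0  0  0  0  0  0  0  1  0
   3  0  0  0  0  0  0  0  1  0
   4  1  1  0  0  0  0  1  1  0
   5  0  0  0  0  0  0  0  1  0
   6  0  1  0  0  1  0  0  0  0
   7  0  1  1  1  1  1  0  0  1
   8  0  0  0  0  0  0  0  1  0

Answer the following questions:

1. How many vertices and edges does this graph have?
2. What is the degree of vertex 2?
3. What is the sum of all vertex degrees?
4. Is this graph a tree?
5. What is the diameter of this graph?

Count: 9 vertices, 11 edges.
Vertex 2 has neighbors [7], degree = 1.
Handshaking lemma: 2 * 11 = 22.
A tree on 9 vertices has 8 edges. This graph has 11 edges (3 extra). Not a tree.
Diameter (longest shortest path) = 3.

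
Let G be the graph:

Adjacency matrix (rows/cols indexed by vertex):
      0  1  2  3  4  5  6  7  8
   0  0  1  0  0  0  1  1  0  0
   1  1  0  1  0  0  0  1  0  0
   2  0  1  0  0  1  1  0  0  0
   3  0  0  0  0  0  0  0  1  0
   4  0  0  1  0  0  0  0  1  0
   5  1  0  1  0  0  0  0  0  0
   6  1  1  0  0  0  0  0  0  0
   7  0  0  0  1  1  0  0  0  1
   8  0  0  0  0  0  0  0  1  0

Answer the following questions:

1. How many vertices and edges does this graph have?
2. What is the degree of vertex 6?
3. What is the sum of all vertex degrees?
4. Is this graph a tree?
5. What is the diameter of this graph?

Count: 9 vertices, 10 edges.
Vertex 6 has neighbors [0, 1], degree = 2.
Handshaking lemma: 2 * 10 = 20.
A tree on 9 vertices has 8 edges. This graph has 10 edges (2 extra). Not a tree.
Diameter (longest shortest path) = 5.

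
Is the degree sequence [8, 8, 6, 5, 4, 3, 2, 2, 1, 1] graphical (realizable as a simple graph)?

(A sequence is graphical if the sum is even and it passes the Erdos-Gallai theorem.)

Sum of degrees = 40. Sum is even but fails Erdos-Gallai. The sequence is NOT graphical.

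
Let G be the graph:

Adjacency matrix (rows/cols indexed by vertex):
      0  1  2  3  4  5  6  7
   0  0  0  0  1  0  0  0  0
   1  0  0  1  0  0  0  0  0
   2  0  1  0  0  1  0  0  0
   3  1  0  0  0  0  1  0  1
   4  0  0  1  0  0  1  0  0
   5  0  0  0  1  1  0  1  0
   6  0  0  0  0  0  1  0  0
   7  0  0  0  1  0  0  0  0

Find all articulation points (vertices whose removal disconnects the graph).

An articulation point is a vertex whose removal disconnects the graph.
Articulation points: [2, 3, 4, 5]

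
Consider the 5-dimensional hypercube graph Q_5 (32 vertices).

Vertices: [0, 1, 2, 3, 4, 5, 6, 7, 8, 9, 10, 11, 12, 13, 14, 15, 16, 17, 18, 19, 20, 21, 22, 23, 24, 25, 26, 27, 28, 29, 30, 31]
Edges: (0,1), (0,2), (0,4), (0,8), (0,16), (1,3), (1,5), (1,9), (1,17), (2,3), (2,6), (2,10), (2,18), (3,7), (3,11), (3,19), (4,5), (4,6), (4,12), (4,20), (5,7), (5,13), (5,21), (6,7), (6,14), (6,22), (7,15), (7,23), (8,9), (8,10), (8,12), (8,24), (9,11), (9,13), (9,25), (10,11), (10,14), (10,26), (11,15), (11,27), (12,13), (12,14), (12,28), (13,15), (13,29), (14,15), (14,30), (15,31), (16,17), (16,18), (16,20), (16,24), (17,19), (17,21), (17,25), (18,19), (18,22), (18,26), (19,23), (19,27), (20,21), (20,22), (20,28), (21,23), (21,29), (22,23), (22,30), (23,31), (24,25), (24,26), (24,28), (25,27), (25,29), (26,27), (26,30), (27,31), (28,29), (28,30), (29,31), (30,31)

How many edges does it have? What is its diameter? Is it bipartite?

The 5-dimensional hypercube Q_5 has 32 vertices and each vertex has degree 5.
Total edges = 32 * 5 / 2 = 80.
Diameter = 5 (max Hamming distance between binary labels).
Hypercubes are bipartite (partition by parity of binary representation).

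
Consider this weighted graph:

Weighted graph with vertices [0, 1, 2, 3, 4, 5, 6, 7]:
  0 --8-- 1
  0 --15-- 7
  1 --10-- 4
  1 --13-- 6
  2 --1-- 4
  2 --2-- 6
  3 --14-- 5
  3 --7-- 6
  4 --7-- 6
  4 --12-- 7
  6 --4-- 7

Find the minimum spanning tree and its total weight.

Applying Kruskal's algorithm (sort edges by weight, add if no cycle):
  Add (2,4) w=1
  Add (2,6) w=2
  Add (6,7) w=4
  Add (3,6) w=7
  Skip (4,6) w=7 (creates cycle)
  Add (0,1) w=8
  Add (1,4) w=10
  Skip (4,7) w=12 (creates cycle)
  Skip (1,6) w=13 (creates cycle)
  Add (3,5) w=14
  Skip (0,7) w=15 (creates cycle)
MST weight = 46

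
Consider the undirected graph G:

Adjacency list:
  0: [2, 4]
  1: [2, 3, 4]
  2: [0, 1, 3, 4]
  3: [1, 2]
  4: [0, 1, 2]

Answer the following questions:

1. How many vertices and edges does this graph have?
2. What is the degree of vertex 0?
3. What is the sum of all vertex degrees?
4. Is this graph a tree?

Count: 5 vertices, 7 edges.
Vertex 0 has neighbors [2, 4], degree = 2.
Handshaking lemma: 2 * 7 = 14.
A tree on 5 vertices has 4 edges. This graph has 7 edges (3 extra). Not a tree.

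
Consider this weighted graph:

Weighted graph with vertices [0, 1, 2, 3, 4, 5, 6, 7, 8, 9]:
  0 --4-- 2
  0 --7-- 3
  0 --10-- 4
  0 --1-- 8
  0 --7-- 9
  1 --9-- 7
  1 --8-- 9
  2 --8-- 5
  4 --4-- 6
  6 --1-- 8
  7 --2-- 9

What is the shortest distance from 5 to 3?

Using Dijkstra's algorithm from vertex 5:
Shortest path: 5 -> 2 -> 0 -> 3
Total weight: 8 + 4 + 7 = 19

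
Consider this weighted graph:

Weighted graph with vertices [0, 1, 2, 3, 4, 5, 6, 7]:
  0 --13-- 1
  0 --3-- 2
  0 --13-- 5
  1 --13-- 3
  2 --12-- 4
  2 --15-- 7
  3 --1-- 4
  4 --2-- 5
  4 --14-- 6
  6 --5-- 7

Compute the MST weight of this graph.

Applying Kruskal's algorithm (sort edges by weight, add if no cycle):
  Add (3,4) w=1
  Add (4,5) w=2
  Add (0,2) w=3
  Add (6,7) w=5
  Add (2,4) w=12
  Skip (0,5) w=13 (creates cycle)
  Add (0,1) w=13
  Skip (1,3) w=13 (creates cycle)
  Add (4,6) w=14
  Skip (2,7) w=15 (creates cycle)
MST weight = 50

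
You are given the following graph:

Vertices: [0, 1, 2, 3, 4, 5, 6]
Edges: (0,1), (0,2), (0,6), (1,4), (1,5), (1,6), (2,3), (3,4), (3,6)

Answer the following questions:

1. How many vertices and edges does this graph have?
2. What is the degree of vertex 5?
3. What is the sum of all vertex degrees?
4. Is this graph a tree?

Count: 7 vertices, 9 edges.
Vertex 5 has neighbors [1], degree = 1.
Handshaking lemma: 2 * 9 = 18.
A tree on 7 vertices has 6 edges. This graph has 9 edges (3 extra). Not a tree.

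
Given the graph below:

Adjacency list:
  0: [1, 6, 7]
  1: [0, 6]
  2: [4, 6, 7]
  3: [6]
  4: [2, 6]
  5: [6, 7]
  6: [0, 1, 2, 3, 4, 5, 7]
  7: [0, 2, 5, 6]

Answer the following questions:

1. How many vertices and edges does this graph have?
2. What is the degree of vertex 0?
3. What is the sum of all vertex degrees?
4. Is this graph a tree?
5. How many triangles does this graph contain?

Count: 8 vertices, 12 edges.
Vertex 0 has neighbors [1, 6, 7], degree = 3.
Handshaking lemma: 2 * 12 = 24.
A tree on 8 vertices has 7 edges. This graph has 12 edges (5 extra). Not a tree.
Number of triangles = 5.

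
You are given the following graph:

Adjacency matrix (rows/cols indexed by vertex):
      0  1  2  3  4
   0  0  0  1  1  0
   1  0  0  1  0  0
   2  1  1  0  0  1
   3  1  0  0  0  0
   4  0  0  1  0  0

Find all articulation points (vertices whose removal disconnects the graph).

An articulation point is a vertex whose removal disconnects the graph.
Articulation points: [0, 2]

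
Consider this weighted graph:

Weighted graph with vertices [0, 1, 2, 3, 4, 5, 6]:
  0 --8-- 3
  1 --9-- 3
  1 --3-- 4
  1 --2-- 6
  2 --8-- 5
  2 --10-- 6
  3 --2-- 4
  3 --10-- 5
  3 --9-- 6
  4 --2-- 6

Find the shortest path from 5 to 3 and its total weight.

Using Dijkstra's algorithm from vertex 5:
Shortest path: 5 -> 3
Total weight: 10 = 10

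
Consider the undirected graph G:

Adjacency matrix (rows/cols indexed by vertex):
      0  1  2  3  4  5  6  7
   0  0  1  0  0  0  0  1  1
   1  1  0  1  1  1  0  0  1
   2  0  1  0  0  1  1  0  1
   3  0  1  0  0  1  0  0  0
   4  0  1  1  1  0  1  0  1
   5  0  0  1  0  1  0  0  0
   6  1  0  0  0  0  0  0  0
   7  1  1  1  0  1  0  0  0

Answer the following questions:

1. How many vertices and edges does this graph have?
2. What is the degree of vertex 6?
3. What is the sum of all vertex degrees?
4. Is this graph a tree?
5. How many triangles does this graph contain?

Count: 8 vertices, 13 edges.
Vertex 6 has neighbors [0], degree = 1.
Handshaking lemma: 2 * 13 = 26.
A tree on 8 vertices has 7 edges. This graph has 13 edges (6 extra). Not a tree.
Number of triangles = 7.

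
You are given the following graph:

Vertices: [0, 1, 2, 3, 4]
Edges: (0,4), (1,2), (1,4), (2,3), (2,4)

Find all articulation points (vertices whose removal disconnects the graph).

An articulation point is a vertex whose removal disconnects the graph.
Articulation points: [2, 4]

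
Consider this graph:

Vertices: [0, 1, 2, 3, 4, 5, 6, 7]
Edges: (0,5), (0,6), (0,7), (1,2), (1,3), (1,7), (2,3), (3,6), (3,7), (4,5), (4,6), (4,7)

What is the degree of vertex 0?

Vertex 0 has neighbors [5, 6, 7], so deg(0) = 3.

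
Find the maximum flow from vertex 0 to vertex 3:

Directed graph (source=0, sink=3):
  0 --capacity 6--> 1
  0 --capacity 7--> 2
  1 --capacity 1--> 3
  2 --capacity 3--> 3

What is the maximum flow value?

Computing max flow:
  Flow on (0->1): 1/6
  Flow on (0->2): 3/7
  Flow on (1->3): 1/1
  Flow on (2->3): 3/3
Maximum flow = 4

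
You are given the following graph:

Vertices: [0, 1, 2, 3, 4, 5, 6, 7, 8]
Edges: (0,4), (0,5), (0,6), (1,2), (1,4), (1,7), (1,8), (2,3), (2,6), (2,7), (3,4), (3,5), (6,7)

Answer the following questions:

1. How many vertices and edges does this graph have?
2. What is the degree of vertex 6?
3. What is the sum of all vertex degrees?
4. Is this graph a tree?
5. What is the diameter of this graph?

Count: 9 vertices, 13 edges.
Vertex 6 has neighbors [0, 2, 7], degree = 3.
Handshaking lemma: 2 * 13 = 26.
A tree on 9 vertices has 8 edges. This graph has 13 edges (5 extra). Not a tree.
Diameter (longest shortest path) = 4.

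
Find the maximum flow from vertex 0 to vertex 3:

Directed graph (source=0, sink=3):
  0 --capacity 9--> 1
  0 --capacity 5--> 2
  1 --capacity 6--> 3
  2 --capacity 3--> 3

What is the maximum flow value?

Computing max flow:
  Flow on (0->1): 6/9
  Flow on (0->2): 3/5
  Flow on (1->3): 6/6
  Flow on (2->3): 3/3
Maximum flow = 9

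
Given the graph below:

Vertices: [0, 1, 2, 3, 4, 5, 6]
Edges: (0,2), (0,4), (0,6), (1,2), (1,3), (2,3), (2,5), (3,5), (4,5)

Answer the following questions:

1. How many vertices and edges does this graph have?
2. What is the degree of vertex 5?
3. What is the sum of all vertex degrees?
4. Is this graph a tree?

Count: 7 vertices, 9 edges.
Vertex 5 has neighbors [2, 3, 4], degree = 3.
Handshaking lemma: 2 * 9 = 18.
A tree on 7 vertices has 6 edges. This graph has 9 edges (3 extra). Not a tree.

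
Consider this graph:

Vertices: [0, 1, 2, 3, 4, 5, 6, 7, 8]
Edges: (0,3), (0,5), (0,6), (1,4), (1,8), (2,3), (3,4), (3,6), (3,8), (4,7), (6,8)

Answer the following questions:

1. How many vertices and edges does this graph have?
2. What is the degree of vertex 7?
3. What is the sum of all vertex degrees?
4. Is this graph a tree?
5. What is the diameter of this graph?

Count: 9 vertices, 11 edges.
Vertex 7 has neighbors [4], degree = 1.
Handshaking lemma: 2 * 11 = 22.
A tree on 9 vertices has 8 edges. This graph has 11 edges (3 extra). Not a tree.
Diameter (longest shortest path) = 4.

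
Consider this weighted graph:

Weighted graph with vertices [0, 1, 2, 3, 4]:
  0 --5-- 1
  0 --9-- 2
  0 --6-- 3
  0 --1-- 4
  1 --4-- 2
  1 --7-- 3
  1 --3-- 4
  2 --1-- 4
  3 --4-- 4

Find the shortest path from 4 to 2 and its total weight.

Using Dijkstra's algorithm from vertex 4:
Shortest path: 4 -> 2
Total weight: 1 = 1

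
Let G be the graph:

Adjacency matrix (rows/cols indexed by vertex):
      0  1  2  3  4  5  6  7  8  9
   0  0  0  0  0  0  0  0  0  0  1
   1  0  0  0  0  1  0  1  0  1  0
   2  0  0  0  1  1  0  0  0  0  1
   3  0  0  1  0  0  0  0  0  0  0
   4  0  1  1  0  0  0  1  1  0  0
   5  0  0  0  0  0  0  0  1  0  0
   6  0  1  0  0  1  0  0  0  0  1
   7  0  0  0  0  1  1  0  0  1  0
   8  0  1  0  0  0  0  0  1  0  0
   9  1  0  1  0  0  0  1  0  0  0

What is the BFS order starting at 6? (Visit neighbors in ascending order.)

BFS from vertex 6 (neighbors processed in ascending order):
Visit order: 6, 1, 4, 9, 8, 2, 7, 0, 3, 5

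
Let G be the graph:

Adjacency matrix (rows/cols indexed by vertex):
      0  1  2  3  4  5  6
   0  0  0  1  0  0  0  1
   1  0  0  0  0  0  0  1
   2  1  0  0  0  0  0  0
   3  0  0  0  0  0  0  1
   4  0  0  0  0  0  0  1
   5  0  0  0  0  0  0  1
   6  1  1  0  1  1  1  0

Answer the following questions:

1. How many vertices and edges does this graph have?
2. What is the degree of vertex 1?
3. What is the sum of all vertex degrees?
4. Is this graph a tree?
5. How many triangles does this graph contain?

Count: 7 vertices, 6 edges.
Vertex 1 has neighbors [6], degree = 1.
Handshaking lemma: 2 * 6 = 12.
A graph is a tree iff it is connected and has exactly n-1 edges. This graph is connected (all 7 vertices in one component) and has 7-1 = 6 edges. It is a tree.
Number of triangles = 0.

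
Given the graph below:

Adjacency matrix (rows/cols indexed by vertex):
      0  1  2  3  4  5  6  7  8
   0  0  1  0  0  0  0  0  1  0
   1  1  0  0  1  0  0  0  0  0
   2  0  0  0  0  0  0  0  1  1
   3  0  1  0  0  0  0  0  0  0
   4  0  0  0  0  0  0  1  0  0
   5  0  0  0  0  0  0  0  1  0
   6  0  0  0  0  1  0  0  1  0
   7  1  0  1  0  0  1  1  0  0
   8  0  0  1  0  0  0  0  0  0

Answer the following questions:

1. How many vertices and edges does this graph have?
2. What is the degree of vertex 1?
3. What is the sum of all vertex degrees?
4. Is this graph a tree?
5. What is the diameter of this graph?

Count: 9 vertices, 8 edges.
Vertex 1 has neighbors [0, 3], degree = 2.
Handshaking lemma: 2 * 8 = 16.
A graph is a tree iff it is connected and has exactly n-1 edges. This graph is connected (all 9 vertices in one component) and has 9-1 = 8 edges. It is a tree.
Diameter (longest shortest path) = 5.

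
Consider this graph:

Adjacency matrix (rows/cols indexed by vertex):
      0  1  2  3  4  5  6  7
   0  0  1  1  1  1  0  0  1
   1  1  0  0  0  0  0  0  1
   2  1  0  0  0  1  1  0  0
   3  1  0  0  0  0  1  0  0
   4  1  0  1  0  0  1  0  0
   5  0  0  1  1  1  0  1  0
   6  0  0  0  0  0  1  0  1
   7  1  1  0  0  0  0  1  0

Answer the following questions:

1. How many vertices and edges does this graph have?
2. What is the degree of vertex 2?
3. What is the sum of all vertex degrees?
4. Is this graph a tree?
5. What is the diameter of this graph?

Count: 8 vertices, 12 edges.
Vertex 2 has neighbors [0, 4, 5], degree = 3.
Handshaking lemma: 2 * 12 = 24.
A tree on 8 vertices has 7 edges. This graph has 12 edges (5 extra). Not a tree.
Diameter (longest shortest path) = 3.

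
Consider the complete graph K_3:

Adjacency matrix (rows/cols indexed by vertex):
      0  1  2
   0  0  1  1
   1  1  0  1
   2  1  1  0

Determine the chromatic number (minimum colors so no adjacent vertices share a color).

In K_3, every vertex is adjacent to every other vertex.
Each vertex needs a unique color.
Chromatic number = 3.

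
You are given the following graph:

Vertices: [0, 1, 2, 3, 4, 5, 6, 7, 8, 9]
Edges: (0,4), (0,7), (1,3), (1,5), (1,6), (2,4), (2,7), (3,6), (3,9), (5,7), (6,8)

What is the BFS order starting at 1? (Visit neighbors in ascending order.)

BFS from vertex 1 (neighbors processed in ascending order):
Visit order: 1, 3, 5, 6, 9, 7, 8, 0, 2, 4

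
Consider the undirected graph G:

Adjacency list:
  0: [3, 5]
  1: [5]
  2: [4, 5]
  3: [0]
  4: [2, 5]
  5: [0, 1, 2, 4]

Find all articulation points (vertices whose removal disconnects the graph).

An articulation point is a vertex whose removal disconnects the graph.
Articulation points: [0, 5]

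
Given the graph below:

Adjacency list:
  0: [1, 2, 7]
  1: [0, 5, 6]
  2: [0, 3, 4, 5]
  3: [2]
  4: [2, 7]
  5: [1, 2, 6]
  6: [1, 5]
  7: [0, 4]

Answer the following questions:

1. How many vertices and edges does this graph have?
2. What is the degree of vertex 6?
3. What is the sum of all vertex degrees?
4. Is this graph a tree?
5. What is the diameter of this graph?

Count: 8 vertices, 10 edges.
Vertex 6 has neighbors [1, 5], degree = 2.
Handshaking lemma: 2 * 10 = 20.
A tree on 8 vertices has 7 edges. This graph has 10 edges (3 extra). Not a tree.
Diameter (longest shortest path) = 3.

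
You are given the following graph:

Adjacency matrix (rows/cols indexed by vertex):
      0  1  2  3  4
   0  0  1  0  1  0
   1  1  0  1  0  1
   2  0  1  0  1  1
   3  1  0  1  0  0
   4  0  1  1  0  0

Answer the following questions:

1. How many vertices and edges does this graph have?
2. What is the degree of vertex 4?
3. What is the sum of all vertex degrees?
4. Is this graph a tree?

Count: 5 vertices, 6 edges.
Vertex 4 has neighbors [1, 2], degree = 2.
Handshaking lemma: 2 * 6 = 12.
A tree on 5 vertices has 4 edges. This graph has 6 edges (2 extra). Not a tree.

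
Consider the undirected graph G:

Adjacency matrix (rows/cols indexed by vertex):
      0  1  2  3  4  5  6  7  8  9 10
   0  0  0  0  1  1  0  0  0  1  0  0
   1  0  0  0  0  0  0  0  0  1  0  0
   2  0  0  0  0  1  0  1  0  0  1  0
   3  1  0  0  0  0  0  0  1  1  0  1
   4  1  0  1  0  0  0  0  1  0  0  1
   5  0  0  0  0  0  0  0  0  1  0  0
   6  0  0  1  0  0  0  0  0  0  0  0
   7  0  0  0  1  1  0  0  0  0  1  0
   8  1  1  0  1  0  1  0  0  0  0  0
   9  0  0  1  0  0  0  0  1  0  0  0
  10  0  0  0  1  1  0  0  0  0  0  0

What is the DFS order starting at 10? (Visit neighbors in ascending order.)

DFS from vertex 10 (neighbors processed in ascending order):
Visit order: 10, 3, 0, 4, 2, 6, 9, 7, 8, 1, 5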